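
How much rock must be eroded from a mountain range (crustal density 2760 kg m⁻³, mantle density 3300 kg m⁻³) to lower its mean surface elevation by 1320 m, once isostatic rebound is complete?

Net drop Δ = e − u = e − e ρ_c/ρ_m = e (ρ_m − ρ_c)/ρ_m.
e = Δ ρ_m/(ρ_m − ρ_c) = 1320 m × 3300/540 = 8070 m.

8070 m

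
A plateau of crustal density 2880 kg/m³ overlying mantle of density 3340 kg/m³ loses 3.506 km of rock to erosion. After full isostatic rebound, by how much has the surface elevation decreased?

Rebound u = e ρ_c/ρ_m = 3.506 km × 2880/3340 = 3.023 km.
Net surface drop = e − u = 3.506 km − 3.023 km = e (ρ_m − ρ_c)/ρ_m = 0.483 km.

0.483 km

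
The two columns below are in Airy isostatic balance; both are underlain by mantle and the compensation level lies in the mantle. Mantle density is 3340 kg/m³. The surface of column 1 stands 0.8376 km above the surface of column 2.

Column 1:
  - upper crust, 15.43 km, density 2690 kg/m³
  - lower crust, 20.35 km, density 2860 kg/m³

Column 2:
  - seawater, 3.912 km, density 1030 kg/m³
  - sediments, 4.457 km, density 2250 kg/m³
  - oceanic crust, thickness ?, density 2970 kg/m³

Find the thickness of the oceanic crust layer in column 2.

Take the compensation level at the base of the deeper column (depth z_c below the surface of column 1) and equate Σ ρ_i t_i down to z_c; mantle fills any gap and the z_c terms cancel.
Column 1: 15.43×2690 + 20.35×2860 + (z_c − 35.78)×3340
Column 2: 0.8376×0 + 3.912×1030 + 4.457×2250 + x×2970 + (z_c − 0.8376 − 8.369 − x)×3340
The z_c×3340 term appears on both sides and cancels. Collect the known terms of each column as K = Σ(ρt)_known − 3340 × (depth of known layers): K_1 = 99707.7 − 3340×35.78 = −19797.5; K_2 = 14057.61 − 3340×(0.8376 + 8.369) = −16692.434.
Balance: K_1 = K_2 − x×(3340 − 2970), so x = (K_2 − K_1)/(3340 − 2970) = 3105.07/370 = 8.39 km.

8.39 km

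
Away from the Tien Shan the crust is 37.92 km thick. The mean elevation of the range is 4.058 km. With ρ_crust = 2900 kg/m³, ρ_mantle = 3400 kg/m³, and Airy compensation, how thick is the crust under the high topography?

65.5 km

Root depth r = h ρ_c / (ρ_m − ρ_c) = 4.058 km × 2900 / 500 = 23.54 km.
Total thickness = T + h + r = 37.92 km + 4.058 km + 23.54 km = 65.5 km.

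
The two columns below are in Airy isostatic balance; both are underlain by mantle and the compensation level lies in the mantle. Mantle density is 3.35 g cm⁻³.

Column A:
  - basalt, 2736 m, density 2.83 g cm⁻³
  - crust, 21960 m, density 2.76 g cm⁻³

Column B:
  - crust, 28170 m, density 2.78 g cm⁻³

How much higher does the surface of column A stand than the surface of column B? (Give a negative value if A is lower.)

−501 m

For any compensation level in the mantle, the mantle terms cancel and isostasy reduces to e = (Σt_A − Σt_B) − (Σ(ρt)_A − Σ(ρt)_B) / ρ_m.
Σt_A = 24696 m; Σt_B = 28170 m; Σ(ρt)_A = 68352.48; Σ(ρt)_B = 78312.6 (in m·g cm⁻³).
e = (24696 − 28170) − (68352.48 − 78312.6) / 3.35 = −501 m.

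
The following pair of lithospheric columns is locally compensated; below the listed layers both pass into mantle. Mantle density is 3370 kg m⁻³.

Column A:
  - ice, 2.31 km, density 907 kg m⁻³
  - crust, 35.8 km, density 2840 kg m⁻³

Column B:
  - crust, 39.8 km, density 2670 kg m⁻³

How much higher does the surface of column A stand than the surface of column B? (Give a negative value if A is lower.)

For any compensation level in the mantle, the mantle terms cancel and isostasy reduces to e = (Σt_A − Σt_B) − (Σ(ρt)_A − Σ(ρt)_B) / ρ_m.
Σt_A = 38.11 km; Σt_B = 39.8 km; Σ(ρt)_A = 103767.17; Σ(ρt)_B = 106266 (in km·kg m⁻³).
e = (38.11 − 39.8) − (103767.17 − 106266) / 3370 = −0.949 km.

−0.949 km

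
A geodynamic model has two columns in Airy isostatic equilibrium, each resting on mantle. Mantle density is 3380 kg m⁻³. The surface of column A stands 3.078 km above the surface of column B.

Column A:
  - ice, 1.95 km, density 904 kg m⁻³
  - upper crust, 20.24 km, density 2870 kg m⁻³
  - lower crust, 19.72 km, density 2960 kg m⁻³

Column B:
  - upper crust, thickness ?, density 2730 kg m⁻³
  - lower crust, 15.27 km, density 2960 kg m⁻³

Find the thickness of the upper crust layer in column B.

10.2 km

Take the compensation level at the base of the deeper column (depth z_c below the surface of column A) and equate Σ ρ_i t_i down to z_c; mantle fills any gap and the z_c terms cancel.
Column A: 1.95×904 + 20.24×2870 + 19.72×2960 + (z_c − 41.91)×3380
Column B: 3.078×0 + x×2730 + 15.27×2960 + (z_c − 3.078 − 15.27 − x)×3380
The z_c×3380 term appears on both sides and cancels. Collect the known terms of each column as K = Σ(ρt)_known − 3380 × (depth of known layers): K_A = 118222.8 − 3380×41.91 = −23433; K_B = 45199.2 − 3380×(3.078 + 15.27) = −16817.04.
Balance: K_A = K_B − x×(3380 − 2730), so x = (K_B − K_A)/(3380 − 2730) = 6615.96/650 = 10.2 km.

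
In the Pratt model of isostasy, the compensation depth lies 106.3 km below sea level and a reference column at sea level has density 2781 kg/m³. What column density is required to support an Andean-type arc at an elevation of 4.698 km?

Pratt balance: ρ_ref D = ρ (D + h).
ρ = ρ_ref D/(D + h) = 2781 × 106.3 km/(106.3 km + 4.698 km) = 2660 kg/m³.

2660 kg/m³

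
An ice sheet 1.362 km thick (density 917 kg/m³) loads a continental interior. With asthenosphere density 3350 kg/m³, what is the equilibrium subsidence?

0.373 km

Isostatic balance requires: the ice load ρ_ice t is balanced by mantle displaced below, ρ_m s.
s = t ρ_ice / ρ_m = 1.362 km × 917/3350 = 0.373 km.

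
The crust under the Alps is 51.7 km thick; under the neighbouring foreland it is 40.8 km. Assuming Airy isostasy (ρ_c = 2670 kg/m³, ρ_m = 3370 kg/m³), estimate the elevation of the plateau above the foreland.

Excess crust Δ = 51.7 km − 40.8 km = 10.9 km, split between elevation h and root r with h + r = Δ.
Airy balance ρ_c h = (ρ_m − ρ_c) r gives r = h ρ_c/(ρ_m − ρ_c), so h (1 + ρ_c/(ρ_m − ρ_c)) = Δ, i.e. h = Δ (ρ_m − ρ_c)/ρ_m.
h = 10.9 km × 700/3370 = 2.26 km.

2.26 km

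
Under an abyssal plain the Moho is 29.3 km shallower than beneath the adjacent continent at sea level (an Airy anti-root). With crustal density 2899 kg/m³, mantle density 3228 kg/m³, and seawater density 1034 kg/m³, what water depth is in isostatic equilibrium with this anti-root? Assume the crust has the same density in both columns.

Replacing a thickness d of crust by seawater at the top must be balanced by replacing crust with mantle at the base: d (ρ_c − ρ_w) = a (ρ_m − ρ_c).
d = a (ρ_m − ρ_c)/(ρ_c − ρ_w) = 29.3 km × 329/1865 = 5.17 km.

5.17 km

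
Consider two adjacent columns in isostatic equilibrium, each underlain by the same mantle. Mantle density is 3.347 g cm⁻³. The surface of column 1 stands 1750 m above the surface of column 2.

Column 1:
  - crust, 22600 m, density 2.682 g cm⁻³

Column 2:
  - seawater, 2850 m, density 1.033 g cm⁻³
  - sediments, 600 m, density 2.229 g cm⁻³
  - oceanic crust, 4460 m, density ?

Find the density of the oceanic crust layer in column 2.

Take the compensation level at the base of the deeper column (depth z_c below the surface of column 1) and equate Σ ρ_i t_i down to z_c; mantle fills any gap and the z_c terms cancel.
Column 1: 22600×2.682 + (z_c − 22600)×3.347
Column 2: 1750×0 + 2850×1.033 + 600×2.229 + 4460×ρ + (z_c − 1750 − 7910)×3.347
The z_c×3.347 term appears on both sides and cancels. Collect the known terms of each column as K = Σ(ρt)_known − 3.347 × (depth of known layers): K_1 = 60613.2 − 3.347×22600 = −15029; K_2 = 4281.45 − 3.347×(1750 + 7910) = −28050.57.
Balance: K_1 = K_2 + 4460×ρ, so ρ = (K_1 − K_2)/4460 = 13021.6/4460 = 2.92 g cm⁻³.

2.92 g cm⁻³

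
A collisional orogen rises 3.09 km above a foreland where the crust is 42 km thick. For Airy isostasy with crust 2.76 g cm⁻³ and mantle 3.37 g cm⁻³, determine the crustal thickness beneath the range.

Root depth r = h ρ_c / (ρ_m − ρ_c) = 3.09 km × 2.76 / 0.61 = 13.98 km.
Total thickness = T + h + r = 42 km + 3.09 km + 13.98 km = 59.1 km.

59.1 km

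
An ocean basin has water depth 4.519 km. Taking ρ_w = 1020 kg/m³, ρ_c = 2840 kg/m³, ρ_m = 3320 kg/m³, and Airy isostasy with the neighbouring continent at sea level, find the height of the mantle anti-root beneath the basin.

17.1 km

Equating mass per unit area of the two columns: replacing crust with seawater at the top is compensated by replacing crust with mantle at the base: d (ρ_c − ρ_w) = a (ρ_m − ρ_c).
a = d (ρ_c − ρ_w)/(ρ_m − ρ_c) = 4.519 km × 1820/480 = 17.1 km.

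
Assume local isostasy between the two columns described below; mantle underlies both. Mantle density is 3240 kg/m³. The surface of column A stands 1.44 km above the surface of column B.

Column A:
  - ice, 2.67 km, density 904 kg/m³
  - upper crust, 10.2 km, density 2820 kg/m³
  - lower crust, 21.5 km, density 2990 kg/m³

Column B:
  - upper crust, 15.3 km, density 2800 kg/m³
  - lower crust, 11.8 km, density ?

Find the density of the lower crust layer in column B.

2860 kg/m³

Take the compensation level at the base of the deeper column (depth z_c below the surface of column A) and equate Σ ρ_i t_i down to z_c; mantle fills any gap and the z_c terms cancel.
Column A: 2.67×904 + 10.2×2820 + 21.5×2990 + (z_c − 34.37)×3240
Column B: 1.44×0 + 15.3×2800 + 11.8×ρ + (z_c − 1.44 − 27.1)×3240
The z_c×3240 term appears on both sides and cancels. Collect the known terms of each column as K = Σ(ρt)_known − 3240 × (depth of known layers): K_A = 95462.68 − 3240×34.37 = −15896.12; K_B = 42840 − 3240×(1.44 + 27.1) = −49629.6.
Balance: K_A = K_B + 11.8×ρ, so ρ = (K_A − K_B)/11.8 = 33733.5/11.8 = 2860 kg/m³.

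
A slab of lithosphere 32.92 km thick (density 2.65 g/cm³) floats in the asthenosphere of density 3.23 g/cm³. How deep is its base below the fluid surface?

Draft d = t ρ_obj/ρ_fluid = 32.92 km × 2.65/3.23 = 27 km.

27 km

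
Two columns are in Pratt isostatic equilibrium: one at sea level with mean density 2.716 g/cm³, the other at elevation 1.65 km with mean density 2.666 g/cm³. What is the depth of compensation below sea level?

88 km

ρ_ref D = ρ (D + h) → D (ρ_ref − ρ) = ρ h.
D = ρ h/(ρ_ref − ρ) = 2.666 × 1.65 km/(2.716 − 2.666) = 88 km.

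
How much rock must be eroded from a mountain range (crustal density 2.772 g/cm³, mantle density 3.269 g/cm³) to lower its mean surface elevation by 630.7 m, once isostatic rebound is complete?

Net drop Δ = e − u = e − e ρ_c/ρ_m = e (ρ_m − ρ_c)/ρ_m.
e = Δ ρ_m/(ρ_m − ρ_c) = 630.7 m × 3.269/0.497 = 4150 m.

4150 m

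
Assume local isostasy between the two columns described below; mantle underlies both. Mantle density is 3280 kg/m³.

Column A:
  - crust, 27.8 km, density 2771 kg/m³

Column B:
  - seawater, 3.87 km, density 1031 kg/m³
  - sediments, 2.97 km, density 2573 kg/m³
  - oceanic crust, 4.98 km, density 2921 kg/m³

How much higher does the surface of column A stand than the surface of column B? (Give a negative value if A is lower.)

For any compensation level in the mantle, the mantle terms cancel and isostasy reduces to e = (Σt_A − Σt_B) − (Σ(ρt)_A − Σ(ρt)_B) / ρ_m.
Σt_A = 27.8 km; Σt_B = 11.82 km; Σ(ρt)_A = 77033.8; Σ(ρt)_B = 26178.36 (in km·kg/m³).
e = (27.8 − 11.82) − (77033.8 − 26178.36) / 3280 = 0.475 km.

0.475 km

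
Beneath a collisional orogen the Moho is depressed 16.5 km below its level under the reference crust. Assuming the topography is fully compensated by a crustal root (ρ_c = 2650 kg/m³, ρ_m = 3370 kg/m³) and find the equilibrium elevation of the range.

Isostatic balance requires: ρ_c h = (ρ_m − ρ_c) r.
h = r (ρ_m − ρ_c) / ρ_c = 16.5 km × (3370 − 2650) / 2650 = 4.48 km.

4.48 km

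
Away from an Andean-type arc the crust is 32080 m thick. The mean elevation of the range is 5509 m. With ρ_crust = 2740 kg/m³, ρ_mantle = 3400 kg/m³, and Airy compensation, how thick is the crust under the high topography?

Root depth r = h ρ_c / (ρ_m − ρ_c) = 5509 m × 2740 / 660 = 22870 m.
Total thickness = T + h + r = 32080 m + 5509 m + 22870 m = 60500 m.

60500 m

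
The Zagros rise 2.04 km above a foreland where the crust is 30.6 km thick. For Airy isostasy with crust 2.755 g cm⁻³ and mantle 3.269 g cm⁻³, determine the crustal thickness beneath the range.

43.6 km

Root depth r = h ρ_c / (ρ_m − ρ_c) = 2.04 km × 2.755 / 0.514 = 10.93 km.
Total thickness = T + h + r = 30.6 km + 2.04 km + 10.93 km = 43.6 km.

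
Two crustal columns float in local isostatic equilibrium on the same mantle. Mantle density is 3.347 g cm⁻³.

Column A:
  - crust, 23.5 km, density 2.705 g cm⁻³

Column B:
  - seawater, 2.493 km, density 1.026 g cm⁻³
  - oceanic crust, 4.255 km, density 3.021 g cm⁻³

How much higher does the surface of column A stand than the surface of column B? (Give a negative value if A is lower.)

For any compensation level in the mantle, the mantle terms cancel and isostasy reduces to e = (Σt_A − Σt_B) − (Σ(ρt)_A − Σ(ρt)_B) / ρ_m.
Σt_A = 23.5 km; Σt_B = 6.748 km; Σ(ρt)_A = 63.5675; Σ(ρt)_B = 15.412173 (in km·g cm⁻³).
e = (23.5 − 6.748) − (63.5675 − 15.412173) / 3.347 = 2.36 km.

2.36 km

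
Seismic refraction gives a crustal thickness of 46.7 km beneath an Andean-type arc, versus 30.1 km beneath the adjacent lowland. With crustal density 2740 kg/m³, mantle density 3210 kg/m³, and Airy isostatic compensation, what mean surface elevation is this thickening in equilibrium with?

2.43 km

Excess crust Δ = 46.7 km − 30.1 km = 16.6 km, split between elevation h and root r with h + r = Δ.
Airy balance ρ_c h = (ρ_m − ρ_c) r gives r = h ρ_c/(ρ_m − ρ_c), so h (1 + ρ_c/(ρ_m − ρ_c)) = Δ, i.e. h = Δ (ρ_m − ρ_c)/ρ_m.
h = 16.6 km × 470/3210 = 2.43 km.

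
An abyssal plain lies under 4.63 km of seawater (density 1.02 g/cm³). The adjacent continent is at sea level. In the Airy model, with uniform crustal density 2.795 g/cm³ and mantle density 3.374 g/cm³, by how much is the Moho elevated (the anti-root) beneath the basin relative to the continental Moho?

14.2 km

Equating mass per unit area of the two columns: replacing crust with seawater at the top is compensated by replacing crust with mantle at the base: d (ρ_c − ρ_w) = a (ρ_m − ρ_c).
a = d (ρ_c − ρ_w)/(ρ_m − ρ_c) = 4.63 km × 1.775/0.579 = 14.2 km.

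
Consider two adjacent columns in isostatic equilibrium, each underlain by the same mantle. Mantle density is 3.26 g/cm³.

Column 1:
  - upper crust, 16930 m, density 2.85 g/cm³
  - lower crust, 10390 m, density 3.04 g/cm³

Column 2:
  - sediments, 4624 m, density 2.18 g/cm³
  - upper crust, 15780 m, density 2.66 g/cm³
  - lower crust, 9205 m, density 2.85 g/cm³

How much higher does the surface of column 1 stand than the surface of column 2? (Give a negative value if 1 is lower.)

−2760 m

For any compensation level in the mantle, the mantle terms cancel and isostasy reduces to e = (Σt_1 − Σt_2) − (Σ(ρt)_1 − Σ(ρt)_2) / ρ_m.
Σt_1 = 27320 m; Σt_2 = 29609 m; Σ(ρt)_1 = 79836.1; Σ(ρt)_2 = 78289.37 (in m·g/cm³).
e = (27320 − 29609) − (79836.1 − 78289.37) / 3.26 = −2760 m.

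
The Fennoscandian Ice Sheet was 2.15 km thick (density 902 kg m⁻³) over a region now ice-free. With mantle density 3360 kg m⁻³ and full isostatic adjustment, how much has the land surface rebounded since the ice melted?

Removing the load lets mantle flow back in; uplift u satisfies ρ_ice t = ρ_m u.
u = t ρ_ice/ρ_m = 2.15 km × 902/3360 = 0.577 km.

0.577 km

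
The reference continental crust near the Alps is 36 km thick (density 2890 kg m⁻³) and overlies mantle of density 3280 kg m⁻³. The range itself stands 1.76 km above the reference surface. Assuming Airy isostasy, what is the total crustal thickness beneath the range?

Root depth r = h ρ_c / (ρ_m − ρ_c) = 1.76 km × 2890 / 390 = 13.04 km.
Total thickness = T + h + r = 36 km + 1.76 km + 13.04 km = 50.8 km.

50.8 km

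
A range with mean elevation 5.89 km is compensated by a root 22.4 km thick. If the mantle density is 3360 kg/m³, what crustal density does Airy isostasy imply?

2660 kg/m³

ρ_c h = (ρ_m − ρ_c) r → ρ_c (h + r) = ρ_m r → ρ_c = ρ_m r / (h + r).
ρ_c = 3360 × 22.4 km / (5.89 km + 22.4 km) = 2660 kg/m³.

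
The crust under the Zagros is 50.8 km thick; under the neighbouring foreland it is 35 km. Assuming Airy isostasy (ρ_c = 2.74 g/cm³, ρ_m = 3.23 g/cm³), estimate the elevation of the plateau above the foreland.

2.4 km

Excess crust Δ = 50.8 km − 35 km = 15.8 km, split between elevation h and root r with h + r = Δ.
Airy balance ρ_c h = (ρ_m − ρ_c) r gives r = h ρ_c/(ρ_m − ρ_c), so h (1 + ρ_c/(ρ_m − ρ_c)) = Δ, i.e. h = Δ (ρ_m − ρ_c)/ρ_m.
h = 15.8 km × 0.49/3.23 = 2.4 km.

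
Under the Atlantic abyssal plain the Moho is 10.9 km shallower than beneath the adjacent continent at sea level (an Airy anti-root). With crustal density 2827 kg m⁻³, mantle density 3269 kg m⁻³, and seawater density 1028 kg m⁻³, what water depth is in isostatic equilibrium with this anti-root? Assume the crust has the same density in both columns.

2.68 km

Replacing a thickness d of crust by seawater at the top must be balanced by replacing crust with mantle at the base: d (ρ_c − ρ_w) = a (ρ_m − ρ_c).
d = a (ρ_m − ρ_c)/(ρ_c − ρ_w) = 10.9 km × 442/1799 = 2.68 km.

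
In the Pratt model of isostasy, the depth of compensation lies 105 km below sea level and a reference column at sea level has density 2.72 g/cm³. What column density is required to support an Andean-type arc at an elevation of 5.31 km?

2.59 g/cm³

Pratt balance: ρ_ref D = ρ (D + h).
ρ = ρ_ref D/(D + h) = 2.72 × 105 km/(105 km + 5.31 km) = 2.59 g/cm³.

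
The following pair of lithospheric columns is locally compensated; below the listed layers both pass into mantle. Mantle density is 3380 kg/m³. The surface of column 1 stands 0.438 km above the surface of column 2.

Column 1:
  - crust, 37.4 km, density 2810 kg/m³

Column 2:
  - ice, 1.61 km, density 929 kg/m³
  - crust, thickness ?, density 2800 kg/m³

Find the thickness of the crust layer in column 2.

Take the compensation level at the base of the deeper column (depth z_c below the surface of column 1) and equate Σ ρ_i t_i down to z_c; mantle fills any gap and the z_c terms cancel.
Column 1: 37.4×2810 + (z_c − 37.4)×3380
Column 2: 0.438×0 + 1.61×929 + x×2800 + (z_c − 0.438 − 1.61 − x)×3380
The z_c×3380 term appears on both sides and cancels. Collect the known terms of each column as K = Σ(ρt)_known − 3380 × (depth of known layers): K_1 = 105094 − 3380×37.4 = −21318; K_2 = 1495.69 − 3380×(0.438 + 1.61) = −5426.55.
Balance: K_1 = K_2 − x×(3380 − 2800), so x = (K_2 − K_1)/(3380 − 2800) = 15891.5/580 = 27.4 km.

27.4 km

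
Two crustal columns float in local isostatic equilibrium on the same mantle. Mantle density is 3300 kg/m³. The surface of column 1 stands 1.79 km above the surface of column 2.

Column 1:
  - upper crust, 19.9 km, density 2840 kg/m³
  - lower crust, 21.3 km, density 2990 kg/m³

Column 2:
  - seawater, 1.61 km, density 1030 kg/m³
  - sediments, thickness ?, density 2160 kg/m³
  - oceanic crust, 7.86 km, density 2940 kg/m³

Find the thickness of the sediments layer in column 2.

Take the compensation level at the base of the deeper column (depth z_c below the surface of column 1) and equate Σ ρ_i t_i down to z_c; mantle fills any gap and the z_c terms cancel.
Column 1: 19.9×2840 + 21.3×2990 + (z_c − 41.2)×3300
Column 2: 1.79×0 + 1.61×1030 + x×2160 + 7.86×2940 + (z_c − 1.79 − 9.47 − x)×3300
The z_c×3300 term appears on both sides and cancels. Collect the known terms of each column as K = Σ(ρt)_known − 3300 × (depth of known layers): K_1 = 120203 − 3300×41.2 = −15757; K_2 = 24766.7 − 3300×(1.79 + 9.47) = −12391.3.
Balance: K_1 = K_2 − x×(3300 − 2160), so x = (K_2 − K_1)/(3300 − 2160) = 3365.7/1140 = 2.95 km.

2.95 km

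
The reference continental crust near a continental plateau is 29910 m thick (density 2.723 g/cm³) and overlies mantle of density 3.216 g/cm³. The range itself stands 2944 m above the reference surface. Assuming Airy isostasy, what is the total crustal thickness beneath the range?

49100 m

Root depth r = h ρ_c / (ρ_m − ρ_c) = 2944 m × 2.723 / 0.493 = 16260 m.
Total thickness = T + h + r = 29910 m + 2944 m + 16260 m = 49100 m.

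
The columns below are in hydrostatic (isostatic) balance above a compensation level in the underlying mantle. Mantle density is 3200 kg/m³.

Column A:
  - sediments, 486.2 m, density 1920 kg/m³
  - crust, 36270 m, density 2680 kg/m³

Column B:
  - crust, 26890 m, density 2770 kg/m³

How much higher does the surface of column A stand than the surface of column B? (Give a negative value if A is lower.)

For any compensation level in the mantle, the mantle terms cancel and isostasy reduces to e = (Σt_A − Σt_B) − (Σ(ρt)_A − Σ(ρt)_B) / ρ_m.
Σt_A = 36756.2 m; Σt_B = 26890 m; Σ(ρt)_A = 98137104; Σ(ρt)_B = 74485300 (in m·kg/m³).
e = (36756.2 − 26890) − (98137104 − 74485300) / 3200 = 2480 m.

2480 m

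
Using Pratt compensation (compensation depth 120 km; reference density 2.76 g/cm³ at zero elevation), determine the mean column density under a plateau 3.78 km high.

2.68 g/cm³

Pratt balance: ρ_ref D = ρ (D + h).
ρ = ρ_ref D/(D + h) = 2.76 × 120 km/(120 km + 3.78 km) = 2.68 g/cm³.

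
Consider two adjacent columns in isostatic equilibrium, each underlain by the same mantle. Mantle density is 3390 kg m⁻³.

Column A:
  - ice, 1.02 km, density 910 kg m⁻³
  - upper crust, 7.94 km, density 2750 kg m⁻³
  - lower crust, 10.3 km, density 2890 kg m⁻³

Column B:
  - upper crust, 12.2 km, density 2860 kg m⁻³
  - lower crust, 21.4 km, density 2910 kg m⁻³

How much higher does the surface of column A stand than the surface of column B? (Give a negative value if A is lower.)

−1.17 km

For any compensation level in the mantle, the mantle terms cancel and isostasy reduces to e = (Σt_A − Σt_B) − (Σ(ρt)_A − Σ(ρt)_B) / ρ_m.
Σt_A = 19.26 km; Σt_B = 33.6 km; Σ(ρt)_A = 52530.2; Σ(ρt)_B = 97166 (in km·kg m⁻³).
e = (19.26 − 33.6) − (52530.2 − 97166) / 3390 = −1.17 km.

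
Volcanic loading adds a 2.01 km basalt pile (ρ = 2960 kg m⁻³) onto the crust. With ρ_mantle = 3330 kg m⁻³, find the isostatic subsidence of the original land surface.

1.79 km

Subaerial loading: s = t ρ_load / ρ_m.
s = 2.01 km × 2960/3330 = 1.79 km.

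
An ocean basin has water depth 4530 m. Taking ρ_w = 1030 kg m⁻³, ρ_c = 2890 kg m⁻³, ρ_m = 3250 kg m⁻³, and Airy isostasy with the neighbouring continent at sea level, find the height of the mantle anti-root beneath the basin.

For local isostatic compensation: replacing crust with seawater at the top is compensated by replacing crust with mantle at the base: d (ρ_c − ρ_w) = a (ρ_m − ρ_c).
a = d (ρ_c − ρ_w)/(ρ_m − ρ_c) = 4530 m × 1860/360 = 23400 m.

23400 m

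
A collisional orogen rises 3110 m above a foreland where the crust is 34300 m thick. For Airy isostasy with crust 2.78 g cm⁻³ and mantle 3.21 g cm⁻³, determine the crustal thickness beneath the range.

Root depth r = h ρ_c / (ρ_m − ρ_c) = 3110 m × 2.78 / 0.43 = 20110 m.
Total thickness = T + h + r = 34300 m + 3110 m + 20110 m = 57500 m.

57500 m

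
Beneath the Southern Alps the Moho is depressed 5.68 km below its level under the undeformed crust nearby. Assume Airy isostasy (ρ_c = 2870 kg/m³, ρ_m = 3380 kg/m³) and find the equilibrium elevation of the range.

1.01 km

By Archimedes' principle applied to the lithosphere: ρ_c h = (ρ_m − ρ_c) r.
h = r (ρ_m − ρ_c) / ρ_c = 5.68 km × (3380 − 2870) / 2870 = 1.01 km.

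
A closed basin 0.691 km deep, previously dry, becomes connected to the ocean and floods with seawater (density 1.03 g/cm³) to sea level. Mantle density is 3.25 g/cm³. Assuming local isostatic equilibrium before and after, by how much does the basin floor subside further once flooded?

0.321 km

After flooding the water column is d + s deep. Its weight must equal the weight of mantle displaced by the extra subsidence s: (d + s) ρ_w = s ρ_m.
s = d ρ_w / (ρ_m − ρ_w) = 0.691 km × 1.03/(3.25 − 1.03) = 0.321 km.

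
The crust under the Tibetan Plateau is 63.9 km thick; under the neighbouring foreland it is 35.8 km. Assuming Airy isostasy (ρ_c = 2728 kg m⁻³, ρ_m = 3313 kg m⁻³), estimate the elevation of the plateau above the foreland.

4.96 km

Excess crust Δ = 63.9 km − 35.8 km = 28.1 km, split between elevation h and root r with h + r = Δ.
Airy balance ρ_c h = (ρ_m − ρ_c) r gives r = h ρ_c/(ρ_m − ρ_c), so h (1 + ρ_c/(ρ_m − ρ_c)) = Δ, i.e. h = Δ (ρ_m − ρ_c)/ρ_m.
h = 28.1 km × 585/3313 = 4.96 km.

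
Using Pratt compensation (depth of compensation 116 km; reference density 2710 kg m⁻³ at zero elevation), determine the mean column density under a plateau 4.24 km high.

2610 kg m⁻³

Pratt balance: ρ_ref D = ρ (D + h).
ρ = ρ_ref D/(D + h) = 2710 × 116 km/(116 km + 4.24 km) = 2610 kg m⁻³.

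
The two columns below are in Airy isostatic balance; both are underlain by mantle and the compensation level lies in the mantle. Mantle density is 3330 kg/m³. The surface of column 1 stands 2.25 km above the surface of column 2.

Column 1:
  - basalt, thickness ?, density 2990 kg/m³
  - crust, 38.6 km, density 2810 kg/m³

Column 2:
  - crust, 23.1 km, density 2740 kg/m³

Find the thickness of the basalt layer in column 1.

Take the compensation level at the base of the deeper column (depth z_c below the surface of column 1) and equate Σ ρ_i t_i down to z_c; mantle fills any gap and the z_c terms cancel.
Column 1: x×2990 + 38.6×2810 + (z_c − 38.6 − x)×3330
Column 2: 2.25×0 + 23.1×2740 + (z_c − 2.25 − 23.1)×3330
The z_c×3330 term appears on both sides and cancels. Collect the known terms of each column as K = Σ(ρt)_known − 3330 × (depth of known layers): K_1 = 108466 − 3330×38.6 = −20072; K_2 = 63294 − 3330×(2.25 + 23.1) = −21121.5.
Balance: K_1 − x×(3330 − 2990) = K_2, so x = (K_1 − K_2)/(3330 − 2990) = 1049.5/340 = 3.09 km.

3.09 km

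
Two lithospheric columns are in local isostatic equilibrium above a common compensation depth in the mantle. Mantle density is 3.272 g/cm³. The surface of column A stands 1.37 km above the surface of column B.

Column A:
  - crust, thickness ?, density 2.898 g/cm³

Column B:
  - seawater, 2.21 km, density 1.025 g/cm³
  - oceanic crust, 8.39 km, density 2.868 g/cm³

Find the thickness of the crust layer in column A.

34.3 km

Take the compensation level at the base of the deeper column (depth z_c below the surface of column A) and equate Σ ρ_i t_i down to z_c; mantle fills any gap and the z_c terms cancel.
Column A: x×2.898 + (z_c − 0 − x)×3.272
Column B: 1.37×0 + 2.21×1.025 + 8.39×2.868 + (z_c − 1.37 − 10.6)×3.272
The z_c×3.272 term appears on both sides and cancels. Collect the known terms of each column as K = Σ(ρt)_known − 3.272 × (depth of known layers): K_A = 0 − 3.272×0 = 0; K_B = 26.32777 − 3.272×(1.37 + 10.6) = −12.83807.
Balance: K_A − x×(3.272 − 2.898) = K_B, so x = (K_A − K_B)/(3.272 − 2.898) = 12.8381/0.374 = 34.3 km.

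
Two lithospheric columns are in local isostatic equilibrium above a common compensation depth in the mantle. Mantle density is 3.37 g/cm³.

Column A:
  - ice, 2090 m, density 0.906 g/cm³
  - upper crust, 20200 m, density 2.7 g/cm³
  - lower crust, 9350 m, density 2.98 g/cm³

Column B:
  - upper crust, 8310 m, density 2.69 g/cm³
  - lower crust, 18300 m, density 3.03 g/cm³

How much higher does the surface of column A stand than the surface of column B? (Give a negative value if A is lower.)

For any compensation level in the mantle, the mantle terms cancel and isostasy reduces to e = (Σt_A − Σt_B) − (Σ(ρt)_A − Σ(ρt)_B) / ρ_m.
Σt_A = 31640 m; Σt_B = 26610 m; Σ(ρt)_A = 84296.54; Σ(ρt)_B = 77802.9 (in m·g/cm³).
e = (31640 − 26610) − (84296.54 − 77802.9) / 3.37 = 3100 m.

3100 m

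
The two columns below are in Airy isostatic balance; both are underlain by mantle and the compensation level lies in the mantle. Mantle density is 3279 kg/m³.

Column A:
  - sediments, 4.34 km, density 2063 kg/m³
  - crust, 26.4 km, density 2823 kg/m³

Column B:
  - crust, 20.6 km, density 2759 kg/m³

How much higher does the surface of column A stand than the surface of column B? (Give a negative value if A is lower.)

For any compensation level in the mantle, the mantle terms cancel and isostasy reduces to e = (Σt_A − Σt_B) − (Σ(ρt)_A − Σ(ρt)_B) / ρ_m.
Σt_A = 30.74 km; Σt_B = 20.6 km; Σ(ρt)_A = 83480.62; Σ(ρt)_B = 56835.4 (in km·kg/m³).
e = (30.74 − 20.6) − (83480.62 − 56835.4) / 3279 = 2.01 km.

2.01 km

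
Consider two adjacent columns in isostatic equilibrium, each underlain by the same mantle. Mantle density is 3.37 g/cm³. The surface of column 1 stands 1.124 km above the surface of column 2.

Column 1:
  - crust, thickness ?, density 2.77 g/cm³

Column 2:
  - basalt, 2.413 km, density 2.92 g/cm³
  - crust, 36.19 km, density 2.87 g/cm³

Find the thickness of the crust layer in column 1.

38.3 km

Take the compensation level at the base of the deeper column (depth z_c below the surface of column 1) and equate Σ ρ_i t_i down to z_c; mantle fills any gap and the z_c terms cancel.
Column 1: x×2.77 + (z_c − 0 − x)×3.37
Column 2: 1.124×0 + 2.413×2.92 + 36.19×2.87 + (z_c − 1.124 − 38.603)×3.37
The z_c×3.37 term appears on both sides and cancels. Collect the known terms of each column as K = Σ(ρt)_known − 3.37 × (depth of known layers): K_1 = 0 − 3.37×0 = 0; K_2 = 110.91126 − 3.37×(1.124 + 38.603) = −22.96873.
Balance: K_1 − x×(3.37 − 2.77) = K_2, so x = (K_1 − K_2)/(3.37 − 2.77) = 22.9687/0.6 = 38.3 km.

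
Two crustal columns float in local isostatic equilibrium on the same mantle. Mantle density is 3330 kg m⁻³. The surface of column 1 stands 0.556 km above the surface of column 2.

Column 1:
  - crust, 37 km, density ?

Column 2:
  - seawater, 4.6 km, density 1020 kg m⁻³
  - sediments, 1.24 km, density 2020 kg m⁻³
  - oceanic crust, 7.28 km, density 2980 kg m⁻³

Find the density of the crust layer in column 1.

2880 kg m⁻³

Take the compensation level at the base of the deeper column (depth z_c below the surface of column 1) and equate Σ ρ_i t_i down to z_c; mantle fills any gap and the z_c terms cancel.
Column 1: 37×ρ + (z_c − 37)×3330
Column 2: 0.556×0 + 4.6×1020 + 1.24×2020 + 7.28×2980 + (z_c − 0.556 − 13.12)×3330
The z_c×3330 term appears on both sides and cancels. Collect the known terms of each column as K = Σ(ρt)_known − 3330 × (depth of known layers): K_1 = 0 − 3330×37 = −123210; K_2 = 28891.2 − 3330×(0.556 + 13.12) = −16649.88.
Balance: K_1 + 37×ρ = K_2, so ρ = (K_2 − K_1)/37 = 106560/37 = 2880 kg m⁻³.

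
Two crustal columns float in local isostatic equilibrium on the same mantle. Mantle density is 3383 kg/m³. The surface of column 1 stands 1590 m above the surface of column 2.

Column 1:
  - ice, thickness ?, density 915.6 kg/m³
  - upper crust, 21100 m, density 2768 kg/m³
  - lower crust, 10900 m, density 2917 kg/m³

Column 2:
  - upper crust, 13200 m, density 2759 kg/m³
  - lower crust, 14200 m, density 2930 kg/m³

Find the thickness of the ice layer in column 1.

Take the compensation level at the base of the deeper column (depth z_c below the surface of column 1) and equate Σ ρ_i t_i down to z_c; mantle fills any gap and the z_c terms cancel.
Column 1: x×915.6 + 21100×2768 + 10900×2917 + (z_c − 32000 − x)×3383
Column 2: 1590×0 + 13200×2759 + 14200×2930 + (z_c − 1590 − 27400)×3383
The z_c×3383 term appears on both sides and cancels. Collect the known terms of each column as K = Σ(ρt)_known − 3383 × (depth of known layers): K_1 = 90200100 − 3383×32000 = −18055900; K_2 = 78024800 − 3383×(1590 + 27400) = −20048370.
Balance: K_1 − x×(3383 − 915.6) = K_2, so x = (K_1 − K_2)/(3383 − 915.6) = 1992470/2467.4 = 808 m.

808 m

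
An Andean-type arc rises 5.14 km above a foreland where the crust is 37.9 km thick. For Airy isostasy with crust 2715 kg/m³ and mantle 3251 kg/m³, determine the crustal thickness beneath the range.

Root depth r = h ρ_c / (ρ_m − ρ_c) = 5.14 km × 2715 / 536 = 26.04 km.
Total thickness = T + h + r = 37.9 km + 5.14 km + 26.04 km = 69.1 km.

69.1 km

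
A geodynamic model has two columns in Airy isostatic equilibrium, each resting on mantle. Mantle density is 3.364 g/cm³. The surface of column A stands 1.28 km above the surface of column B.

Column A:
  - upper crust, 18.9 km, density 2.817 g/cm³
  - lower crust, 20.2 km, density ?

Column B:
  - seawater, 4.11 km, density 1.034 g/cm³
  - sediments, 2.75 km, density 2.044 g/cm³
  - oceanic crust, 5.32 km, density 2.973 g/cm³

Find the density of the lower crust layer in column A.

2.91 g/cm³

Take the compensation level at the base of the deeper column (depth z_c below the surface of column A) and equate Σ ρ_i t_i down to z_c; mantle fills any gap and the z_c terms cancel.
Column A: 18.9×2.817 + 20.2×ρ + (z_c − 39.1)×3.364
Column B: 1.28×0 + 4.11×1.034 + 2.75×2.044 + 5.32×2.973 + (z_c − 1.28 − 12.18)×3.364
The z_c×3.364 term appears on both sides and cancels. Collect the known terms of each column as K = Σ(ρt)_known − 3.364 × (depth of known layers): K_A = 53.2413 − 3.364×39.1 = −78.2911; K_B = 25.6871 − 3.364×(1.28 + 12.18) = −19.59234.
Balance: K_A + 20.2×ρ = K_B, so ρ = (K_B − K_A)/20.2 = 58.6988/20.2 = 2.91 g/cm³.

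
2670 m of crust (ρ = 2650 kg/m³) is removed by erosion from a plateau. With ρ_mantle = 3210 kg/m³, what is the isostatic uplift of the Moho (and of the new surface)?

2200 m

Unloading: uplift u = e ρ_c/ρ_m = 2670 m × 2650/3210 = 2200 m.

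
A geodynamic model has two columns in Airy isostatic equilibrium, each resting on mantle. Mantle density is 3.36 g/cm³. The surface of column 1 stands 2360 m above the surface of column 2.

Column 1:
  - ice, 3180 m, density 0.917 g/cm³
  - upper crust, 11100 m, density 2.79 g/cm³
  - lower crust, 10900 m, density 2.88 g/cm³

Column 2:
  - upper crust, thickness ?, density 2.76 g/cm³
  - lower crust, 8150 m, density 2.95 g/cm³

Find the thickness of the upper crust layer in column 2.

13400 m

Take the compensation level at the base of the deeper column (depth z_c below the surface of column 1) and equate Σ ρ_i t_i down to z_c; mantle fills any gap and the z_c terms cancel.
Column 1: 3180×0.917 + 11100×2.79 + 10900×2.88 + (z_c − 25180)×3.36
Column 2: 2360×0 + x×2.76 + 8150×2.95 + (z_c − 2360 − 8150 − x)×3.36
The z_c×3.36 term appears on both sides and cancels. Collect the known terms of each column as K = Σ(ρt)_known − 3.36 × (depth of known layers): K_1 = 65277.06 − 3.36×25180 = −19327.74; K_2 = 24042.5 − 3.36×(2360 + 8150) = −11271.1.
Balance: K_1 = K_2 − x×(3.36 − 2.76), so x = (K_2 − K_1)/(3.36 − 2.76) = 8056.64/0.6 = 13400 m.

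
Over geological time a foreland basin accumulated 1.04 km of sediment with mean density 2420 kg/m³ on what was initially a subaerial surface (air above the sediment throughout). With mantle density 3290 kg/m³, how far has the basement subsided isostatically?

0.765 km

Subaerial load: s = t ρ_sed / ρ_m = 1.04 km × 2420/3290 = 0.765 km.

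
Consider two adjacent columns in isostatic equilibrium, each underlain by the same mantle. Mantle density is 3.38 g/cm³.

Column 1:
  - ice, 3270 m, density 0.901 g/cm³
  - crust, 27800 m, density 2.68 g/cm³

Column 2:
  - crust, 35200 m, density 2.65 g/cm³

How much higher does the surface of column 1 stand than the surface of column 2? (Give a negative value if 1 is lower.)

553 m

For any compensation level in the mantle, the mantle terms cancel and isostasy reduces to e = (Σt_1 − Σt_2) − (Σ(ρt)_1 − Σ(ρt)_2) / ρ_m.
Σt_1 = 31070 m; Σt_2 = 35200 m; Σ(ρt)_1 = 77450.27; Σ(ρt)_2 = 93280 (in m·g/cm³).
e = (31070 − 35200) − (77450.27 − 93280) / 3.38 = 553 m.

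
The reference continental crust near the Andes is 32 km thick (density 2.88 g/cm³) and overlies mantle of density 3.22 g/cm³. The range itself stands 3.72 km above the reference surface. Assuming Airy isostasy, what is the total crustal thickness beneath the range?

Root depth r = h ρ_c / (ρ_m − ρ_c) = 3.72 km × 2.88 / 0.34 = 31.51 km.
Total thickness = T + h + r = 32 km + 3.72 km + 31.51 km = 67.2 km.

67.2 km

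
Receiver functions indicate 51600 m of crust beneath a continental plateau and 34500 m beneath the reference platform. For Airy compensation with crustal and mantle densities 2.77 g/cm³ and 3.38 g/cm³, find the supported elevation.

Excess crust Δ = 51600 m − 34500 m = 17100 m, split between elevation h and root r with h + r = Δ.
Airy balance ρ_c h = (ρ_m − ρ_c) r gives r = h ρ_c/(ρ_m − ρ_c), so h (1 + ρ_c/(ρ_m − ρ_c)) = Δ, i.e. h = Δ (ρ_m − ρ_c)/ρ_m.
h = 17100 m × 0.61/3.38 = 3090 m.

3090 m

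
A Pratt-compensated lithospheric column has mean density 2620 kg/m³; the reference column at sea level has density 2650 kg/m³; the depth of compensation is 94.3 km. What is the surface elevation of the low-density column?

1.08 km

ρ_ref D = ρ (D + h) → h = D (ρ_ref − ρ)/ρ.
h = 94.3 km × (2650 − 2620)/2620 = 1.08 km.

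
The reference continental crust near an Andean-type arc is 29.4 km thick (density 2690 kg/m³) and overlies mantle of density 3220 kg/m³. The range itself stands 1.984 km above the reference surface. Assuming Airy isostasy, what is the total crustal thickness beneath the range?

Root depth r = h ρ_c / (ρ_m − ρ_c) = 1.984 km × 2690 / 530 = 10.07 km.
Total thickness = T + h + r = 29.4 km + 1.984 km + 10.07 km = 41.5 km.

41.5 km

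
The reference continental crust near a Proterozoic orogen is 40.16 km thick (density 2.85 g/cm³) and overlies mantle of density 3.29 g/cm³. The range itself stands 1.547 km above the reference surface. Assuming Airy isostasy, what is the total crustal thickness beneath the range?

Root depth r = h ρ_c / (ρ_m − ρ_c) = 1.547 km × 2.85 / 0.44 = 10.02 km.
Total thickness = T + h + r = 40.16 km + 1.547 km + 10.02 km = 51.7 km.

51.7 km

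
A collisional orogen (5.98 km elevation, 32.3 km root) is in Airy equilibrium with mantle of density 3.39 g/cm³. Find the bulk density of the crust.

ρ_c h = (ρ_m − ρ_c) r → ρ_c (h + r) = ρ_m r → ρ_c = ρ_m r / (h + r).
ρ_c = 3.39 × 32.3 km / (5.98 km + 32.3 km) = 2.86 g/cm³.

2.86 g/cm³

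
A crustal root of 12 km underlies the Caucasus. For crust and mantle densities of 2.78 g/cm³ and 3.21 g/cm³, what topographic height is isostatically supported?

1.86 km

By Archimedes' principle applied to the lithosphere: ρ_c h = (ρ_m − ρ_c) r.
h = r (ρ_m − ρ_c) / ρ_c = 12 km × (3.21 − 2.78) / 2.78 = 1.86 km.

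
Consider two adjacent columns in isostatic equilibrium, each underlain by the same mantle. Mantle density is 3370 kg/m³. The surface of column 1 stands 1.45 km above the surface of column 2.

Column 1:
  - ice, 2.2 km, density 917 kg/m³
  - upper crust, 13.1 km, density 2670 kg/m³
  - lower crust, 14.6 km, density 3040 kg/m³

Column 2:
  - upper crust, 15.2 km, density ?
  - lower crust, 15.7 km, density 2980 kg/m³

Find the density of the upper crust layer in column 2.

2820 kg/m³

Take the compensation level at the base of the deeper column (depth z_c below the surface of column 1) and equate Σ ρ_i t_i down to z_c; mantle fills any gap and the z_c terms cancel.
Column 1: 2.2×917 + 13.1×2670 + 14.6×3040 + (z_c − 29.9)×3370
Column 2: 1.45×0 + 15.2×ρ + 15.7×2980 + (z_c − 1.45 − 30.9)×3370
The z_c×3370 term appears on both sides and cancels. Collect the known terms of each column as K = Σ(ρt)_known − 3370 × (depth of known layers): K_1 = 81378.4 − 3370×29.9 = −19384.6; K_2 = 46786 − 3370×(1.45 + 30.9) = −62233.5.
Balance: K_1 = K_2 + 15.2×ρ, so ρ = (K_1 − K_2)/15.2 = 42848.9/15.2 = 2820 kg/m³.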